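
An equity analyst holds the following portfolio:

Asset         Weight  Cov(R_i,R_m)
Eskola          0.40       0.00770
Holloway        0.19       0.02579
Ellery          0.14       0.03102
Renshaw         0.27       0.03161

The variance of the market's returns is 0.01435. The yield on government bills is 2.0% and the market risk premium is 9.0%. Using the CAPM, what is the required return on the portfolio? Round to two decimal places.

15.08%

β_Eskola = 0.00770 / 0.01435 = 0.5366
β_Holloway = 0.02579 / 0.01435 = 1.7972
β_Ellery = 0.03102 / 0.01435 = 2.1617
β_Renshaw = 0.03161 / 0.01435 = 2.2028
β_P = Σ w_i β_i = 0.40×0.5366 + 0.19×1.7972 + 0.14×2.1617 + 0.27×2.2028 = 1.4535
E(R_P) = R_f + β_P × MRP = 2.0% + 1.4535 × 9.0% = 15.08%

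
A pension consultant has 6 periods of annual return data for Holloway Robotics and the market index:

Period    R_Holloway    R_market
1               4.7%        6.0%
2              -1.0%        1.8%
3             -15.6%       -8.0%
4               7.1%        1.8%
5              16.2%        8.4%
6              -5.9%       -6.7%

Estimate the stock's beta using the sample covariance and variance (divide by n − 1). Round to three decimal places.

1.529

Mean R_i = (4.7 − 1.0 − 15.6 + 7.1 + 16.2 − 5.9) / 6 = 0.9167%
Mean R_m = (6.0 + 1.8 − 8.0 + 1.8 + 8.4 − 6.7) / 6 = 0.5500%
Σ(R_i − R̄_i)(R_m − R̄_m) = 336.5650  ⇒  Cov = 336.5650 / 5 = 67.3130
Σ(R_m − R̄_m)² = 220.1150  ⇒  Var(R_m) = 220.1150 / 5 = 44.0230
β = Cov / Var(R_m) = 67.3130 / 44.0230 = 1.5290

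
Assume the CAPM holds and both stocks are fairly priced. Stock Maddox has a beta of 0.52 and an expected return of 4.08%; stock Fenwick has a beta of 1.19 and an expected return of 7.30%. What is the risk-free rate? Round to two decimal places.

Both satisfy E(R) = R_f + β·MRP, so the slope of the SML is
MRP = (7.30% − 4.08%) / (1.19 − 0.52) = 3.22% / 0.67 = 4.8060%
R_f = E(R_Maddox) − β_Maddox·MRP = 4.08% − 0.52 × 4.8060% = 1.5809%

1.58%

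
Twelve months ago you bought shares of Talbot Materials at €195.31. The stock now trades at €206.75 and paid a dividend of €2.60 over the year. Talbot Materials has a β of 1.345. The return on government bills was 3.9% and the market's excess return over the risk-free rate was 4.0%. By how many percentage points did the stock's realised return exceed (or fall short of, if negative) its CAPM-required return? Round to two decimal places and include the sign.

Realised HPR = (P1 + D1 − P0) / P0 = (206.75 + 2.60 − 195.31) / 195.31 = 14.04 / 195.31 = 7.1886%
CAPM required = R_f + β·MRP = 3.9% + 1.345 × 4.0% = 9.2800%
α = realised − required = 7.1886% − 9.2800% = -2.09%

-2.09%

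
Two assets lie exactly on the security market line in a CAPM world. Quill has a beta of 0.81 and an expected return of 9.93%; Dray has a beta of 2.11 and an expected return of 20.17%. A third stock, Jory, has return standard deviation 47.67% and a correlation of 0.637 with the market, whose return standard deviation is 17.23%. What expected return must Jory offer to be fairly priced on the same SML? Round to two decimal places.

17.43%

MRP = (20.17% − 9.93%) / (2.11 − 0.81) = 7.8769%
R_f = 9.93% − 0.81 × 7.8769% = 3.5497%
β_Jory = ρ·σ_i/σ_m = 0.637 × 47.67 / 17.23 = 1.7624
E(R_Jory) = R_f + β × MRP = 3.5497% + 1.7624 × 7.8769% = 17.43%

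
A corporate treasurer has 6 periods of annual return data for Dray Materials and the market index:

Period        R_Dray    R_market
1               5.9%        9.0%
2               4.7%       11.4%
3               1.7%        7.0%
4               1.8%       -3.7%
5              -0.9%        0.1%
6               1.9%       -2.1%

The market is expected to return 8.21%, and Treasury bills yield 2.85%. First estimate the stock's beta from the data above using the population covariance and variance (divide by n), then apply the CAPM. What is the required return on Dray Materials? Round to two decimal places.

4.28%

Mean R_i = (5.9 + 4.7 + 1.7 + 1.8 − 0.9 + 1.9) / 6 = 2.5167%
Mean R_m = (9.0 + 11.4 + 7.0 − 3.7 + 0.1 − 2.1) / 6 = 3.6167%
Σ(R_i − R̄_i)(R_m − R̄_m) = 53.2283  ⇒  Cov = 53.2283 / 6 = 8.8714
Σ(R_m − R̄_m)² = 199.5883  ⇒  Var(R_m) = 199.5883 / 6 = 33.2647
β = Cov / Var(R_m) = 8.8714 / 33.2647 = 0.2667
MRP = 8.21% − 2.85% = 5.36%
E(R) = R_f + β × MRP = 2.85% + 0.2667 × 5.36% = 4.28%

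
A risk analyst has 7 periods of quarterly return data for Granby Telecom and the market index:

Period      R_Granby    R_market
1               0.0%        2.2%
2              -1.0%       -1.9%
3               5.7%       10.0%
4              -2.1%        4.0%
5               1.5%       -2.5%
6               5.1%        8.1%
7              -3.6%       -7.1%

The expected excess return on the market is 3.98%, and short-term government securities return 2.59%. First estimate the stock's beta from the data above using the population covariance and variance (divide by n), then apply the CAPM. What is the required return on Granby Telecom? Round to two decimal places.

Mean R_i = (0.0 − 1.0 + 5.7 − 2.1 + 1.5 + 5.1 − 3.6) / 7 = 0.8000%
Mean R_m = (2.2 − 1.9 + 10.0 + 4.0 − 2.5 + 8.1 − 7.1) / 7 = 1.8286%
Σ(R_i − R̄_i)(R_m − R̄_m) = 103.3800  ⇒  Cov = 103.3800 / 7 = 14.7686
Σ(R_m − R̄_m)² = 223.3143  ⇒  Var(R_m) = 223.3143 / 7 = 31.9020
β = Cov / Var(R_m) = 14.7686 / 31.9020 = 0.4629
E(R) = R_f + β × MRP = 2.59% + 0.4629 × 3.98% = 4.43%

4.43%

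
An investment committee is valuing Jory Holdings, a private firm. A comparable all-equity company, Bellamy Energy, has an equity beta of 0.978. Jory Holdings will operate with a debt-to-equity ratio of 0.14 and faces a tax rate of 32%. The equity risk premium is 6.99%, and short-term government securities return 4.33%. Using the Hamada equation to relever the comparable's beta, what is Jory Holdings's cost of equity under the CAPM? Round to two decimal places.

11.82%

β_L = β_U × [1 + (1 − t)(D/E)] = 0.978 × [1 + (1 − 0.32) × 0.14]
    = 0.978 × [1 + 0.68 × 0.14] = 0.978 × 1.0952 = 1.0711
E(R) = R_f + β_L × MRP = 4.33% + 1.0711 × 6.99% = 11.82%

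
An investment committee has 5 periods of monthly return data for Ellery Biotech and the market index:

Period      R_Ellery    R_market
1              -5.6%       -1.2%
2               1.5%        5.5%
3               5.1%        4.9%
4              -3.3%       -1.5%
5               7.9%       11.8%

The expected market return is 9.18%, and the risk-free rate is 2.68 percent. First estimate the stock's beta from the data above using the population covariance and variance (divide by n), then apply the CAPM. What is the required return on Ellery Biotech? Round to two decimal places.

8.92%

Mean R_i = (-5.6 + 1.5 + 5.1 − 3.3 + 7.9) / 5 = 1.1200%
Mean R_m = (-1.2 + 5.5 + 4.9 − 1.5 + 11.8) / 5 = 3.9000%
Σ(R_i − R̄_i)(R_m − R̄_m) = 116.2900  ⇒  Cov = 116.2900 / 5 = 23.2580
Σ(R_m − R̄_m)² = 121.1400  ⇒  Var(R_m) = 121.1400 / 5 = 24.2280
β = Cov / Var(R_m) = 23.2580 / 24.2280 = 0.9600
MRP = 9.18% − 2.68% = 6.50%
E(R) = R_f + β × MRP = 2.68% + 0.9600 × 6.50% = 8.92%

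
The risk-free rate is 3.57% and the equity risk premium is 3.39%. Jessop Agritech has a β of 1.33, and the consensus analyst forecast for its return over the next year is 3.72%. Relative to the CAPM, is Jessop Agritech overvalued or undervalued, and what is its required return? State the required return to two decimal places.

Overvalued; required return 8.08%

Required return = R_f + β·MRP = 3.57% + 1.33 × 3.39% = 8.08%
Forecast 3.72% < required 8.08% → the stock plots below the SML → overvalued.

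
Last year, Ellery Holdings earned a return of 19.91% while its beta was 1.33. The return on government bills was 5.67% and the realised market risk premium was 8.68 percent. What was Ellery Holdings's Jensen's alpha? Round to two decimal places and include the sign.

+2.70%

CAPM benchmark = R_f + β(R_m − R_f) = 5.67% + 1.33 × 8.68% = 17.2144%
α = actual − benchmark = 19.91% − 17.2144% = +2.70%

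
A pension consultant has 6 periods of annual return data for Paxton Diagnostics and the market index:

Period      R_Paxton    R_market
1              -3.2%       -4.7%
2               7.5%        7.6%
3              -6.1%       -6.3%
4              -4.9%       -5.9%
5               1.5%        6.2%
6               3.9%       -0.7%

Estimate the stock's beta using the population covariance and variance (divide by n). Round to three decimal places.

Mean R_i = (-3.2 + 7.5 − 6.1 − 4.9 + 1.5 + 3.9) / 6 = -0.2167%
Mean R_m = (-4.7 + 7.6 − 6.3 − 5.9 + 6.2 − 0.7) / 6 = -0.6333%
Σ(R_i − R̄_i)(R_m − R̄_m) = 145.1267  ⇒  Cov = 145.1267 / 6 = 24.1878
Σ(R_m − R̄_m)² = 190.8733  ⇒  Var(R_m) = 190.8733 / 6 = 31.8122
β = Cov / Var(R_m) = 24.1878 / 31.8122 = 0.7603

0.760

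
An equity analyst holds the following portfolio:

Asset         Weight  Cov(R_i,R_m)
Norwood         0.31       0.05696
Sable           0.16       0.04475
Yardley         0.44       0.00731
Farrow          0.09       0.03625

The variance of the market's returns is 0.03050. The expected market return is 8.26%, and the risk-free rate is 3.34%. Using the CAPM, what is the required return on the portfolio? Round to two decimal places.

8.39%

β_Norwood = 0.05696 / 0.03050 = 1.8675
β_Sable = 0.04475 / 0.03050 = 1.4672
β_Yardley = 0.00731 / 0.03050 = 0.2397
β_Farrow = 0.03625 / 0.03050 = 1.1885
β_P = Σ w_i β_i = 0.31×1.8675 + 0.16×1.4672 + 0.44×0.2397 + 0.09×1.1885 = 1.0261
MRP = 8.26% − 3.34% = 4.92%
E(R_P) = R_f + β_P × MRP = 3.34% + 1.0261 × 4.92% = 8.39%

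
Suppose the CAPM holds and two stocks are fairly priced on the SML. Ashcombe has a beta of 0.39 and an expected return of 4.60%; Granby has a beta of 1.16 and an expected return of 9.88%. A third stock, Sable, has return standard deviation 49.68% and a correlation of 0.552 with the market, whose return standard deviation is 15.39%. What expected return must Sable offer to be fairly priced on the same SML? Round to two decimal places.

14.14%

MRP = (9.88% − 4.60%) / (1.16 − 0.39) = 6.8571%
R_f = 4.60% − 0.39 × 6.8571% = 1.9257%
β_Sable = ρ·σ_i/σ_m = 0.552 × 49.68 / 15.39 = 1.7819
E(R_Sable) = R_f + β × MRP = 1.9257% + 1.7819 × 6.8571% = 14.14%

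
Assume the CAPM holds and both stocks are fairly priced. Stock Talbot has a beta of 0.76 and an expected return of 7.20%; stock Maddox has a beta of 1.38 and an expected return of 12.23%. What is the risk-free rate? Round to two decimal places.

1.03%

Both satisfy E(R) = R_f + β·MRP, so the slope of the SML is
MRP = (12.23% − 7.20%) / (1.38 − 0.76) = 5.03% / 0.62 = 8.1129%
R_f = E(R_Talbot) − β_Talbot·MRP = 7.20% − 0.76 × 8.1129% = 1.0342%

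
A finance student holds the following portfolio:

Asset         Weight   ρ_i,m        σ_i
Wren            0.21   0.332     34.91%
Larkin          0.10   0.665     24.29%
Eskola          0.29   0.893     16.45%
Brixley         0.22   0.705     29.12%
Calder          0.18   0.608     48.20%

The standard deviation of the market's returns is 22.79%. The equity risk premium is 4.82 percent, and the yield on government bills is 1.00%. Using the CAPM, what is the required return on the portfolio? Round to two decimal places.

β_Wren = 0.332 × 34.91% / 22.79% = 0.5086
β_Larkin = 0.665 × 24.29% / 22.79% = 0.7088
β_Eskola = 0.893 × 16.45% / 22.79% = 0.6446
β_Brixley = 0.705 × 29.12% / 22.79% = 0.9008
β_Calder = 0.608 × 48.20% / 22.79% = 1.2859
β_P = Σ w_i β_i = 0.21×0.5086 + 0.10×0.7088 + 0.29×0.6446 + 0.22×0.9008 + 0.18×1.2859 = 0.7943
E(R_P) = R_f + β_P × MRP = 1.00% + 0.7943 × 4.82% = 4.83%

4.83%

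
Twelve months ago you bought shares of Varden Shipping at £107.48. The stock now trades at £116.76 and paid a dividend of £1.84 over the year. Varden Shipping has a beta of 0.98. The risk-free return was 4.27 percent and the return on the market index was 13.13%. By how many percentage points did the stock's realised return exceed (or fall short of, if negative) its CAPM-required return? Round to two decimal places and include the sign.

-2.61%

Realised HPR = (P1 + D1 − P0) / P0 = (116.76 + 1.84 − 107.48) / 107.48 = 11.12 / 107.48 = 10.3461%
MRP = 13.13% − 4.27% = 8.86%
CAPM required = R_f + β·MRP = 4.27% + 0.98 × 8.86% = 12.9528%
α = realised − required = 10.3461% − 12.9528% = -2.61%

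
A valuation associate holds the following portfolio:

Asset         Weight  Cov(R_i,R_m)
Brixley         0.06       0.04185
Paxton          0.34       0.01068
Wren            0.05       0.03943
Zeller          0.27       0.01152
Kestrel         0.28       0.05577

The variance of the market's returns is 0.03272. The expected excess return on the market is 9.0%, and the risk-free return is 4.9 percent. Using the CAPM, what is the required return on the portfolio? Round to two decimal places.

12.28%

β_Brixley = 0.04185 / 0.03272 = 1.2790
β_Paxton = 0.01068 / 0.03272 = 0.3264
β_Wren = 0.03943 / 0.03272 = 1.2051
β_Zeller = 0.01152 / 0.03272 = 0.3521
β_Kestrel = 0.05577 / 0.03272 = 1.7045
β_P = Σ w_i β_i = 0.06×1.2790 + 0.34×0.3264 + 0.05×1.2051 + 0.27×0.3521 + 0.28×1.7045 = 0.8203
E(R_P) = R_f + β_P × MRP = 4.9% + 0.8203 × 9.0% = 12.28%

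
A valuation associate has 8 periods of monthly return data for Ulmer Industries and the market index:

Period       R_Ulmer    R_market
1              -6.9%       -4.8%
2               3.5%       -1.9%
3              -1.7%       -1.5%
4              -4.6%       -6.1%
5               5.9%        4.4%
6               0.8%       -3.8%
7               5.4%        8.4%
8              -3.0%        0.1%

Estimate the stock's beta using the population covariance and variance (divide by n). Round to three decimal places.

0.746

Mean R_i = (-6.9 + 3.5 − 1.7 − 4.6 + 5.9 + 0.8 + 5.4 − 3.0) / 8 = -0.0750%
Mean R_m = (-4.8 − 1.9 − 1.5 − 6.1 + 4.4 − 3.8 + 8.4 + 0.1) / 8 = -0.6500%
Σ(R_i − R̄_i)(R_m − R̄_m) = 124.6700  ⇒  Cov = 124.6700 / 8 = 15.5838
Σ(R_m − R̄_m)² = 167.1000  ⇒  Var(R_m) = 167.1000 / 8 = 20.8875
β = Cov / Var(R_m) = 15.5838 / 20.8875 = 0.7461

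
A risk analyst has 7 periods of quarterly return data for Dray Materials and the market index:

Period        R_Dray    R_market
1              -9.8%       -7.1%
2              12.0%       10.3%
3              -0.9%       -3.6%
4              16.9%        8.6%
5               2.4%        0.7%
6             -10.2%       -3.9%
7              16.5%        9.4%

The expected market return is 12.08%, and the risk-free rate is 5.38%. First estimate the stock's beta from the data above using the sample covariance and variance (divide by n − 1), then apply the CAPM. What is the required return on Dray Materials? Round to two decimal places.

Mean R_i = (-9.8 + 12.0 − 0.9 + 16.9 + 2.4 − 10.2 + 16.5) / 7 = 3.8429%
Mean R_m = (-7.1 + 10.3 − 3.6 + 8.6 + 0.7 − 3.9 + 9.4) / 7 = 2.0571%
Σ(R_i − R̄_i)(R_m − R̄_m) = 482.9829  ⇒  Cov = 482.9829 / 6 = 80.4972
Σ(R_m − R̄_m)² = 317.8571  ⇒  Var(R_m) = 317.8571 / 6 = 52.9762
β = Cov / Var(R_m) = 80.4972 / 52.9762 = 1.5195
MRP = 12.08% − 5.38% = 6.70%
E(R) = R_f + β × MRP = 5.38% + 1.5195 × 6.70% = 15.56%

15.56%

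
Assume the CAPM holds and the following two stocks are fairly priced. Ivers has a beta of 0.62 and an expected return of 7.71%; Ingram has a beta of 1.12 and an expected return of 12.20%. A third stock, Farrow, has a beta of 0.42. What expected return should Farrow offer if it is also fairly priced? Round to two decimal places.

MRP (SML slope) = (12.20% − 7.71%) / (1.12 − 0.62) = 4.49% / 0.50 = 8.9800%
R_f (intercept) = 7.71% − 0.62 × 8.9800% = 2.1424%
E(R_Farrow) = R_f + β × MRP = 2.1424% + 0.42 × 8.9800% = 5.91%

5.91%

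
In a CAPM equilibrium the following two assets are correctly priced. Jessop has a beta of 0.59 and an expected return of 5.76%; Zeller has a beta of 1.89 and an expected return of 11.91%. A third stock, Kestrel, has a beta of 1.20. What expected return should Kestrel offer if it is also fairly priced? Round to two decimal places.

8.65%

MRP (SML slope) = (11.91% − 5.76%) / (1.89 − 0.59) = 6.15% / 1.30 = 4.7308%
R_f (intercept) = 5.76% − 0.59 × 4.7308% = 2.9688%
E(R_Kestrel) = R_f + β × MRP = 2.9688% + 1.20 × 4.7308% = 8.65%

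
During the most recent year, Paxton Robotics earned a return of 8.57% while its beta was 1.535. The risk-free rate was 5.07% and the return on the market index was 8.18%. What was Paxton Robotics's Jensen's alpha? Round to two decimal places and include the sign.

-1.27%

Market excess return = 8.18% − 5.07% = 3.11%
CAPM benchmark = R_f + β(R_m − R_f) = 5.07% + 1.535 × 3.11% = 9.84385%
α = actual − benchmark = 8.57% − 9.84385% = -1.27%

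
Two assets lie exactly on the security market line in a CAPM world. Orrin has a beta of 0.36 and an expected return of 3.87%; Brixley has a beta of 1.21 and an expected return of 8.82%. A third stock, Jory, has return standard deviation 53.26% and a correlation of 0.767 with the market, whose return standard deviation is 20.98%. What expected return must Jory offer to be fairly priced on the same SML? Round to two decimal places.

MRP = (8.82% − 3.87%) / (1.21 − 0.36) = 5.8235%
R_f = 3.87% − 0.36 × 5.8235% = 1.7735%
β_Jory = ρ·σ_i/σ_m = 0.767 × 53.26 / 20.98 = 1.9471
E(R_Jory) = R_f + β × MRP = 1.7735% + 1.9471 × 5.8235% = 13.11%

13.11%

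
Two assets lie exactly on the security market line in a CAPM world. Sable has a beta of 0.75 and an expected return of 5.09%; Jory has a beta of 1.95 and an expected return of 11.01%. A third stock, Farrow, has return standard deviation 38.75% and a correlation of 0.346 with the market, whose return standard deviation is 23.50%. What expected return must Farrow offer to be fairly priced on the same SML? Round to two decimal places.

4.20%

MRP = (11.01% − 5.09%) / (1.95 − 0.75) = 4.9333%
R_f = 5.09% − 0.75 × 4.9333% = 1.3900%
β_Farrow = ρ·σ_i/σ_m = 0.346 × 38.75 / 23.50 = 0.5705
E(R_Farrow) = R_f + β × MRP = 1.3900% + 0.5705 × 4.9333% = 4.20%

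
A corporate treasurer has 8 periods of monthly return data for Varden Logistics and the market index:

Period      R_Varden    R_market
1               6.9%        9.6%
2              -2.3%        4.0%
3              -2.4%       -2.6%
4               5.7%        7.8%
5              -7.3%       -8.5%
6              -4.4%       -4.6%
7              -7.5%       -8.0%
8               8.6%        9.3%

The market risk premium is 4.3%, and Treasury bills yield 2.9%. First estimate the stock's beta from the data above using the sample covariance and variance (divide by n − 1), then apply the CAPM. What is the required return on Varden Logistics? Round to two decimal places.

6.36%

Mean R_i = (6.9 − 2.3 − 2.4 + 5.7 − 7.3 − 4.4 − 7.5 + 8.6) / 8 = -0.3375%
Mean R_m = (9.6 + 4.0 − 2.6 + 7.8 − 8.5 − 4.6 − 8.0 + 9.3) / 8 = 0.8750%
Σ(R_i − R̄_i)(R_m − R̄_m) = 332.3725  ⇒  Cov = 332.3725 / 7 = 47.4818
Σ(R_m − R̄_m)² = 413.5350  ⇒  Var(R_m) = 413.5350 / 7 = 59.0764
β = Cov / Var(R_m) = 47.4818 / 59.0764 = 0.8037
E(R) = R_f + β × MRP = 2.9% + 0.8037 × 4.3% = 6.36%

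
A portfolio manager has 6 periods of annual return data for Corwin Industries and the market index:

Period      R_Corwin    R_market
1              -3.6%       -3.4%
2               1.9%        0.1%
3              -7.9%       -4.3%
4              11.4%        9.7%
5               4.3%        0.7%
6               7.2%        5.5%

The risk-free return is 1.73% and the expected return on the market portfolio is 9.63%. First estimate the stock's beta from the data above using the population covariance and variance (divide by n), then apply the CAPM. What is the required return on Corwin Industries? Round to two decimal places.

11.71%

Mean R_i = (-3.6 + 1.9 − 7.9 + 11.4 + 4.3 + 7.2) / 6 = 2.2167%
Mean R_m = (-3.4 + 0.1 − 4.3 + 9.7 + 0.7 + 5.5) / 6 = 1.3833%
Σ(R_i − R̄_i)(R_m − R̄_m) = 181.1917  ⇒  Cov = 181.1917 / 6 = 30.1986
Σ(R_m − R̄_m)² = 143.4083  ⇒  Var(R_m) = 143.4083 / 6 = 23.9014
β = Cov / Var(R_m) = 30.1986 / 23.9014 = 1.2635
MRP = 9.63% − 1.73% = 7.90%
E(R) = R_f + β × MRP = 1.73% + 1.2635 × 7.90% = 11.71%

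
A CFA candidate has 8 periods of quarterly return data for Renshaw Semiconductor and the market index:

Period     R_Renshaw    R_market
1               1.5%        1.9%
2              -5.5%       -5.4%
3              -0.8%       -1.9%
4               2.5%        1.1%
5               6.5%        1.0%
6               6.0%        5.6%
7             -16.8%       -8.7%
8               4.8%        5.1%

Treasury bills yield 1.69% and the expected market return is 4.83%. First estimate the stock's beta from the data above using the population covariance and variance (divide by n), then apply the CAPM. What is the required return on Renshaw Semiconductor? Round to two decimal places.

Mean R_i = (1.5 − 5.5 − 0.8 + 2.5 + 6.5 + 6.0 − 16.8 + 4.8) / 8 = -0.2250%
Mean R_m = (1.9 − 5.4 − 1.9 + 1.1 + 1.0 + 5.6 − 8.7 + 5.1) / 8 = -0.1625%
Σ(R_i − R̄_i)(R_m − R̄_m) = 247.2675  ⇒  Cov = 247.2675 / 8 = 30.9084
Σ(R_m − R̄_m)² = 171.4388  ⇒  Var(R_m) = 171.4388 / 8 = 21.4299
β = Cov / Var(R_m) = 30.9084 / 21.4299 = 1.4423
MRP = 4.83% − 1.69% = 3.14%
E(R) = R_f + β × MRP = 1.69% + 1.4423 × 3.14% = 6.22%

6.22%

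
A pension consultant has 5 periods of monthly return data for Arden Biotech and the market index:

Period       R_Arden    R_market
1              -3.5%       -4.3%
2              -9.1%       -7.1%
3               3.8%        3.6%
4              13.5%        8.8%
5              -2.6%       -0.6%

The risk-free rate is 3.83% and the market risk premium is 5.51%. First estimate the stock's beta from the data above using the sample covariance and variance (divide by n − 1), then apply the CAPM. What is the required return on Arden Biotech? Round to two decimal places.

Mean R_i = (-3.5 − 9.1 + 3.8 + 13.5 − 2.6) / 5 = 0.4200%
Mean R_m = (-4.3 − 7.1 + 3.6 + 8.8 − 0.6) / 5 = 0.0800%
Σ(R_i − R̄_i)(R_m − R̄_m) = 213.5320  ⇒  Cov = 213.5320 / 4 = 53.3830
Σ(R_m − R̄_m)² = 159.6280  ⇒  Var(R_m) = 159.6280 / 4 = 39.9070
β = Cov / Var(R_m) = 53.3830 / 39.9070 = 1.3377
E(R) = R_f + β × MRP = 3.83% + 1.3377 × 5.51% = 11.20%

11.20%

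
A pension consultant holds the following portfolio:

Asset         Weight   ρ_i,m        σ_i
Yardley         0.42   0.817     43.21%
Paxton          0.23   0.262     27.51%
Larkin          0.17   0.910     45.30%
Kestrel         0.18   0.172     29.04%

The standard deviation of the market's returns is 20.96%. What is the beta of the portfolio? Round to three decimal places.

1.164

β_Yardley = 0.817 × 43.21% / 20.96% = 1.6843
β_Paxton = 0.262 × 27.51% / 20.96% = 0.3439
β_Larkin = 0.910 × 45.30% / 20.96% = 1.9667
β_Kestrel = 0.172 × 29.04% / 20.96% = 0.2383
β_P = Σ w_i β_i = 0.42×1.6843 + 0.23×0.3439 + 0.17×1.9667 + 0.18×0.2383 = 1.1637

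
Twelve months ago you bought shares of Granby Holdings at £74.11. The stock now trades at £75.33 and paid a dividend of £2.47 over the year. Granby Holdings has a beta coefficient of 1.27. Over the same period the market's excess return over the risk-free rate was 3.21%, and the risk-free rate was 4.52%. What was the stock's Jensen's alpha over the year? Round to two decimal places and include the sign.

Realised HPR = (P1 + D1 − P0) / P0 = (75.33 + 2.47 − 74.11) / 74.11 = 3.69 / 74.11 = 4.9791%
CAPM required = R_f + β·MRP = 4.52% + 1.27 × 3.21% = 8.5967%
α = realised − required = 4.9791% − 8.5967% = -3.62%

-3.62%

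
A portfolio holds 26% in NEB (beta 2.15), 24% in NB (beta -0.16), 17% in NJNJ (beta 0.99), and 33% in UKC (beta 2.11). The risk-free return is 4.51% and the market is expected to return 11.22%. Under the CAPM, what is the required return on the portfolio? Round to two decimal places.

13.80%

β_P = Σ w_i β_i = 0.26×2.15 + 0.24×-0.16 + 0.17×0.99 + 0.33×2.11 = 1.3852
MRP = 11.22% − 4.51% = 6.71%
E(R_P) = R_f + β_P × MRP = 4.51% + 1.3852 × 6.71% = 13.80%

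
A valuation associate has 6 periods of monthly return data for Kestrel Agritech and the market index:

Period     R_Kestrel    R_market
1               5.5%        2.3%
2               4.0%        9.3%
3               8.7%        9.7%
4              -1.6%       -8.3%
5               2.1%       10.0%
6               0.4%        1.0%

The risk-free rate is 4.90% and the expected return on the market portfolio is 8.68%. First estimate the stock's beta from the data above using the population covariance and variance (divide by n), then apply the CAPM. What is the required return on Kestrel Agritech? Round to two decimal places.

6.25%

Mean R_i = (5.5 + 4.0 + 8.7 − 1.6 + 2.1 + 0.4) / 6 = 3.1833%
Mean R_m = (2.3 + 9.3 + 9.7 − 8.3 + 10.0 + 1.0) / 6 = 4.0000%
Σ(R_i − R̄_i)(R_m − R̄_m) = 92.5200  ⇒  Cov = 92.5200 / 6 = 15.4200
Σ(R_m − R̄_m)² = 259.7600  ⇒  Var(R_m) = 259.7600 / 6 = 43.2933
β = Cov / Var(R_m) = 15.4200 / 43.2933 = 0.3562
MRP = 8.68% − 4.90% = 3.78%
E(R) = R_f + β × MRP = 4.90% + 0.3562 × 3.78% = 6.25%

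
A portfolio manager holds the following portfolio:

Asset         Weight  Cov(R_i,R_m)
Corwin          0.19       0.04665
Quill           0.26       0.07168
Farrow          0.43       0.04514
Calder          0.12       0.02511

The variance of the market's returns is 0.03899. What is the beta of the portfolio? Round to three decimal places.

β_Corwin = 0.04665 / 0.03899 = 1.1965
β_Quill = 0.07168 / 0.03899 = 1.8384
β_Farrow = 0.04514 / 0.03899 = 1.1577
β_Calder = 0.02511 / 0.03899 = 0.6440
β_P = Σ w_i β_i = 0.19×1.1965 + 0.26×1.8384 + 0.43×1.1577 + 0.12×0.6440 = 1.2804

1.280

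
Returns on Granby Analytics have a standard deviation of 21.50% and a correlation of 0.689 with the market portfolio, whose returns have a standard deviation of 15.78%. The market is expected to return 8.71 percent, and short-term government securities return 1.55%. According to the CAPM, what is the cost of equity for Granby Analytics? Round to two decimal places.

β = ρ × σ_i / σ_m = 0.689 × 21.50% / 15.78% = 0.9388
MRP = 8.71% − 1.55% = 7.16%
E(R) = 1.55% + 0.9388 × 7.16% = 8.27%

8.27%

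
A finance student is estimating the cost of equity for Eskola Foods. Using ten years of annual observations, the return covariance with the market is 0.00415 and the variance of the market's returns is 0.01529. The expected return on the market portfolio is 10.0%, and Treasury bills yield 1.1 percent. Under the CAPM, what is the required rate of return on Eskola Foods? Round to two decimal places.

3.52%

β = Cov(R_i, R_m) / Var(R_m) = 0.00415 / 0.01529 = 0.2714
MRP = 10.0% − 1.1% = 8.90%
E(R) = R_f + β × MRP = 1.1% + 0.2714 × 8.9% = 3.52%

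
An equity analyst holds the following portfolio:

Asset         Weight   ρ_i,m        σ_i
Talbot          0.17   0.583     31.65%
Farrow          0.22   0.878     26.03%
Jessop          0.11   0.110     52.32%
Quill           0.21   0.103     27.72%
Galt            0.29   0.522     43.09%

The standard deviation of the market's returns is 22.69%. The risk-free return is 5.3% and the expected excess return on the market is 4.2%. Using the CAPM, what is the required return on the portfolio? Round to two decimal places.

8.25%

β_Talbot = 0.583 × 31.65% / 22.69% = 0.8132
β_Farrow = 0.878 × 26.03% / 22.69% = 1.0072
β_Jessop = 0.110 × 52.32% / 22.69% = 0.2536
β_Quill = 0.103 × 27.72% / 22.69% = 0.1258
β_Galt = 0.522 × 43.09% / 22.69% = 0.9913
β_P = Σ w_i β_i = 0.17×0.8132 + 0.22×1.0072 + 0.11×0.2536 + 0.21×0.1258 + 0.29×0.9913 = 0.7016
E(R_P) = R_f + β_P × MRP = 5.3% + 0.7016 × 4.2% = 8.25%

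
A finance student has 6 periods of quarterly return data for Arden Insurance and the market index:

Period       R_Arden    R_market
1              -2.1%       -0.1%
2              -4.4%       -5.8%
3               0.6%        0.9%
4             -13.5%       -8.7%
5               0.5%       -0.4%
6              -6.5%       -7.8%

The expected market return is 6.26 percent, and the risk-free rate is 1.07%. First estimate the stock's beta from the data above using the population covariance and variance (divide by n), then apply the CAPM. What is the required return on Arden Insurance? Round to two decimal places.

Mean R_i = (-2.1 − 4.4 + 0.6 − 13.5 + 0.5 − 6.5) / 6 = -4.2333%
Mean R_m = (-0.1 − 5.8 + 0.9 − 8.7 − 0.4 − 7.8) / 6 = -3.6500%
Σ(R_i − R̄_i)(R_m − R̄_m) = 101.5100  ⇒  Cov = 101.5100 / 6 = 16.9183
Σ(R_m − R̄_m)² = 91.2150  ⇒  Var(R_m) = 91.2150 / 6 = 15.2025
β = Cov / Var(R_m) = 16.9183 / 15.2025 = 1.1129
MRP = 6.26% − 1.07% = 5.19%
E(R) = R_f + β × MRP = 1.07% + 1.1129 × 5.19% = 6.85%

6.85%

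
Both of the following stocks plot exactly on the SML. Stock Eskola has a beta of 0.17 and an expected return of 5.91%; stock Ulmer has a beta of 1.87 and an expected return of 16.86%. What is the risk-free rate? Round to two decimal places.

Both satisfy E(R) = R_f + β·MRP, so the slope of the SML is
MRP = (16.86% − 5.91%) / (1.87 − 0.17) = 10.95% / 1.70 = 6.4412%
R_f = E(R_Eskola) − β_Eskola·MRP = 5.91% − 0.17 × 6.4412% = 4.8150%

4.82%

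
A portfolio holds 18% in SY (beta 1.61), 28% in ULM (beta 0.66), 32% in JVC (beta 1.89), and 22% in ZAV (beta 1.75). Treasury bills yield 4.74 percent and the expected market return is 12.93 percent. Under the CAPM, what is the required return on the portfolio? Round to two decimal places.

β_P = Σ w_i β_i = 0.18×1.61 + 0.28×0.66 + 0.32×1.89 + 0.22×1.75 = 1.4644
MRP = 12.93% − 4.74% = 8.19%
E(R_P) = R_f + β_P × MRP = 4.74% + 1.4644 × 8.19% = 16.73%

16.73%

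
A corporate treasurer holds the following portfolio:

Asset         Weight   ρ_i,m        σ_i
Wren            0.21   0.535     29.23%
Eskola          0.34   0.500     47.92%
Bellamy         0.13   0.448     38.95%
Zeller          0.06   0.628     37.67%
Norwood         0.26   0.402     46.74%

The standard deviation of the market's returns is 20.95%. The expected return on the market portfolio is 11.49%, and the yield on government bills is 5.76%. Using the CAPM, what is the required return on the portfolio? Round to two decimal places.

11.23%

β_Wren = 0.535 × 29.23% / 20.95% = 0.7464
β_Eskola = 0.500 × 47.92% / 20.95% = 1.1437
β_Bellamy = 0.448 × 38.95% / 20.95% = 0.8329
β_Zeller = 0.628 × 37.67% / 20.95% = 1.1292
β_Norwood = 0.402 × 46.74% / 20.95% = 0.8969
β_P = Σ w_i β_i = 0.21×0.7464 + 0.34×1.1437 + 0.13×0.8329 + 0.06×1.1292 + 0.26×0.8969 = 0.9548
MRP = 11.49% − 5.76% = 5.73%
E(R_P) = R_f + β_P × MRP = 5.76% + 0.9548 × 5.73% = 11.23%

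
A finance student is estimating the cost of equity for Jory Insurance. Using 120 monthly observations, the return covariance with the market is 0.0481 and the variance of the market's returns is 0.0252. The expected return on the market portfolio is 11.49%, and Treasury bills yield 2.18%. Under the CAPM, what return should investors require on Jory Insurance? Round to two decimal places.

β = Cov(R_i, R_m) / Var(R_m) = 0.0481 / 0.0252 = 1.9087
MRP = 11.49% − 2.18% = 9.31%
E(R) = R_f + β × MRP = 2.18% + 1.9087 × 9.31% = 19.95%

19.95%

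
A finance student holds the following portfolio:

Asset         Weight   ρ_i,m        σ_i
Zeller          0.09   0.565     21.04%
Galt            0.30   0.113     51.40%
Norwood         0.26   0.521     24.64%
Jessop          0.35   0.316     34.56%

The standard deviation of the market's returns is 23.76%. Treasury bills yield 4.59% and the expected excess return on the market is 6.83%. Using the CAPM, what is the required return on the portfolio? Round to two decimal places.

β_Zeller = 0.565 × 21.04% / 23.76% = 0.5003
β_Galt = 0.113 × 51.40% / 23.76% = 0.2445
β_Norwood = 0.521 × 24.64% / 23.76% = 0.5403
β_Jessop = 0.316 × 34.56% / 23.76% = 0.4596
β_P = Σ w_i β_i = 0.09×0.5003 + 0.30×0.2445 + 0.26×0.5403 + 0.35×0.4596 = 0.4197
E(R_P) = R_f + β_P × MRP = 4.59% + 0.4197 × 6.83% = 7.46%

7.46%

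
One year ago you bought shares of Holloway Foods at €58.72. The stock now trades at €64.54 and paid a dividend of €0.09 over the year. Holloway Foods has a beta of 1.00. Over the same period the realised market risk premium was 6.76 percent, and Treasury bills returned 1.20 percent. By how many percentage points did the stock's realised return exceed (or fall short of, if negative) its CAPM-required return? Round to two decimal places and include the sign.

Realised HPR = (P1 + D1 − P0) / P0 = (64.54 + 0.09 − 58.72) / 58.72 = 5.91 / 58.72 = 10.0647%
CAPM required = R_f + β·MRP = 1.20% + 1.00 × 6.76% = 7.9600%
α = realised − required = 10.0647% − 7.9600% = +2.10%

+2.10%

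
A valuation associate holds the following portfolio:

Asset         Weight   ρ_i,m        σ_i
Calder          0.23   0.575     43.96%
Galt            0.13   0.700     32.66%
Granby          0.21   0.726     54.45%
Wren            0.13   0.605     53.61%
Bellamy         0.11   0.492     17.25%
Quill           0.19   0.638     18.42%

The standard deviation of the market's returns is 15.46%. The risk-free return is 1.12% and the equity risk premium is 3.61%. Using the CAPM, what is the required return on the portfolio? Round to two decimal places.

6.83%

β_Calder = 0.575 × 43.96% / 15.46% = 1.6350
β_Galt = 0.700 × 32.66% / 15.46% = 1.4788
β_Granby = 0.726 × 54.45% / 15.46% = 2.5570
β_Wren = 0.605 × 53.61% / 15.46% = 2.0979
β_Bellamy = 0.492 × 17.25% / 15.46% = 0.5490
β_Quill = 0.638 × 18.42% / 15.46% = 0.7602
β_P = Σ w_i β_i = 0.23×1.6350 + 0.13×1.4788 + 0.21×2.5570 + 0.13×2.0979 + 0.11×0.5490 + 0.19×0.7602 = 1.5828
E(R_P) = R_f + β_P × MRP = 1.12% + 1.5828 × 3.61% = 6.83%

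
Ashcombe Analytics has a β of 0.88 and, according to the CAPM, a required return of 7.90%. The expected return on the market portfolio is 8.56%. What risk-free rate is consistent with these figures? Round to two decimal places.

E(R) = R_f + β(E(R_m) − R_f) = R_f(1 − β) + β·E(R_m)
7.90% = R_f × (1 − 0.88) + 0.88 × 8.56%
7.90% = R_f × 0.12 + 7.5328%
R_f = (7.90% − 7.5328%) / 0.12 = 3.06%

3.06%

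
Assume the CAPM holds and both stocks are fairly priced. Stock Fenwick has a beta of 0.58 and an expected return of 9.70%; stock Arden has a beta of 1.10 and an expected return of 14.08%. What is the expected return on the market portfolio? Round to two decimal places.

Both satisfy E(R) = R_f + β·MRP, so the slope of the SML is
MRP = (14.08% − 9.70%) / (1.10 − 0.58) = 4.38% / 0.52 = 8.4231%
R_f = E(R_Fenwick) − β_Fenwick·MRP = 9.70% − 0.58 × 8.4231% = 4.8146%
E(R_m) = R_f + MRP = 4.8146% + 8.4231% = 13.24%

13.24%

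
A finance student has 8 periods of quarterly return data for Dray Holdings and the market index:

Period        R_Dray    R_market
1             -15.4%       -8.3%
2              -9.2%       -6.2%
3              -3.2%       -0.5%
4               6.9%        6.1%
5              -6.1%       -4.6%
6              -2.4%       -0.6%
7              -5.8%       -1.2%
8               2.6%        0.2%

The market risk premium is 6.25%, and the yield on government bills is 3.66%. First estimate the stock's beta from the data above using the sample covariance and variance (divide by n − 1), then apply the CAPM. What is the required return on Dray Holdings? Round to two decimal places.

Mean R_i = (-15.4 − 9.2 − 3.2 + 6.9 − 6.1 − 2.4 − 5.8 + 2.6) / 8 = -4.0750%
Mean R_m = (-8.3 − 6.2 − 0.5 + 6.1 − 4.6 − 0.6 − 1.2 + 0.2) / 8 = -1.8875%
Σ(R_i − R̄_i)(R_m − R̄_m) = 203.9975  ⇒  Cov = 203.9975 / 7 = 29.1425
Σ(R_m − R̄_m)² = 139.2888  ⇒  Var(R_m) = 139.2888 / 7 = 19.8984
β = Cov / Var(R_m) = 29.1425 / 19.8984 = 1.4646
E(R) = R_f + β × MRP = 3.66% + 1.4646 × 6.25% = 12.81%

12.81%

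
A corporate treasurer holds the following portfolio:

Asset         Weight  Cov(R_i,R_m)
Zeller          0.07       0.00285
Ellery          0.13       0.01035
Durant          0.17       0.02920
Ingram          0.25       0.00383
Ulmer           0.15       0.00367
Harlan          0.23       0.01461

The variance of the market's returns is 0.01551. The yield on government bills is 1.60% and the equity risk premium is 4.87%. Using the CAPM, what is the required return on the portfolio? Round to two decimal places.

β_Zeller = 0.00285 / 0.01551 = 0.1838
β_Ellery = 0.01035 / 0.01551 = 0.6673
β_Durant = 0.02920 / 0.01551 = 1.8827
β_Ingram = 0.00383 / 0.01551 = 0.2469
β_Ulmer = 0.00367 / 0.01551 = 0.2366
β_Harlan = 0.01461 / 0.01551 = 0.9420
β_P = Σ w_i β_i = 0.07×0.1838 + 0.13×0.6673 + 0.17×1.8827 + 0.25×0.2469 + 0.15×0.2366 + 0.23×0.9420 = 0.7335
E(R_P) = R_f + β_P × MRP = 1.60% + 0.7335 × 4.87% = 5.17%

5.17%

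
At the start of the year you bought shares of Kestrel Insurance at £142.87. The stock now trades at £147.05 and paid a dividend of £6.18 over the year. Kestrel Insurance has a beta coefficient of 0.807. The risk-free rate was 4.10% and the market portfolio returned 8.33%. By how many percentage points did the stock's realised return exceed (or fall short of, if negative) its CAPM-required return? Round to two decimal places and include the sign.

-0.26%

Realised HPR = (P1 + D1 − P0) / P0 = (147.05 + 6.18 − 142.87) / 142.87 = 10.36 / 142.87 = 7.2513%
MRP = 8.33% − 4.10% = 4.23%
CAPM required = R_f + β·MRP = 4.10% + 0.807 × 4.23% = 7.51361%
α = realised − required = 7.2513% − 7.51361% = -0.26%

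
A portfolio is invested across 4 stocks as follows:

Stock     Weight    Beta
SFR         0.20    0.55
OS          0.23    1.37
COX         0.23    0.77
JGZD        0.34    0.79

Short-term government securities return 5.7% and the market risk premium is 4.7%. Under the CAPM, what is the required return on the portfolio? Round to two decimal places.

9.79%

β_P = Σ w_i β_i = 0.20×0.55 + 0.23×1.37 + 0.23×0.77 + 0.34×0.79 = 0.8708
E(R_P) = R_f + β_P × MRP = 5.7% + 0.8708 × 4.7% = 9.79%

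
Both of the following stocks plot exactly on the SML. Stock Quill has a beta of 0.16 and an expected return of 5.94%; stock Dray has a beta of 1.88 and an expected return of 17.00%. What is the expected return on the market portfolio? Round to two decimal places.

Both satisfy E(R) = R_f + β·MRP, so the slope of the SML is
MRP = (17.00% − 5.94%) / (1.88 − 0.16) = 11.06% / 1.72 = 6.4302%
R_f = E(R_Quill) − β_Quill·MRP = 5.94% − 0.16 × 6.4302% = 4.9112%
E(R_m) = R_f + MRP = 4.9112% + 6.4302% = 11.34%

11.34%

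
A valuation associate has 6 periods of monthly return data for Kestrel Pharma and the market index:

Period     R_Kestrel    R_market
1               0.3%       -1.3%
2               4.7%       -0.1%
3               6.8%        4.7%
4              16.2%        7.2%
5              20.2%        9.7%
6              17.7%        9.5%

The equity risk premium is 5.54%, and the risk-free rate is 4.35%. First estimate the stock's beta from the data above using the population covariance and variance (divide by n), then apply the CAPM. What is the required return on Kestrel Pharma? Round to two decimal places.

13.45%

Mean R_i = (0.3 + 4.7 + 6.8 + 16.2 + 20.2 + 17.7) / 6 = 10.9833%
Mean R_m = (-1.3 − 0.1 + 4.7 + 7.2 + 9.7 + 9.5) / 6 = 4.9500%
Σ(R_i − R̄_i)(R_m − R̄_m) = 185.6250  ⇒  Cov = 185.6250 / 6 = 30.9375
Σ(R_m − R̄_m)² = 112.9550  ⇒  Var(R_m) = 112.9550 / 6 = 18.8258
β = Cov / Var(R_m) = 30.9375 / 18.8258 = 1.6434
E(R) = R_f + β × MRP = 4.35% + 1.6434 × 5.54% = 13.45%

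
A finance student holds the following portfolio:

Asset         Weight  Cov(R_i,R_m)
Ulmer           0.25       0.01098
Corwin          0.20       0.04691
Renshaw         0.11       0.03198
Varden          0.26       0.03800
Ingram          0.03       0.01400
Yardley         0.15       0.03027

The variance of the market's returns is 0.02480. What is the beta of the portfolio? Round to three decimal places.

1.229

β_Ulmer = 0.01098 / 0.02480 = 0.4427
β_Corwin = 0.04691 / 0.02480 = 1.8915
β_Renshaw = 0.03198 / 0.02480 = 1.2895
β_Varden = 0.03800 / 0.02480 = 1.5323
β_Ingram = 0.01400 / 0.02480 = 0.5645
β_Yardley = 0.03027 / 0.02480 = 1.2206
β_P = Σ w_i β_i = 0.25×0.4427 + 0.20×1.8915 + 0.11×1.2895 + 0.26×1.5323 + 0.03×0.5645 + 0.15×1.2206 = 1.2292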